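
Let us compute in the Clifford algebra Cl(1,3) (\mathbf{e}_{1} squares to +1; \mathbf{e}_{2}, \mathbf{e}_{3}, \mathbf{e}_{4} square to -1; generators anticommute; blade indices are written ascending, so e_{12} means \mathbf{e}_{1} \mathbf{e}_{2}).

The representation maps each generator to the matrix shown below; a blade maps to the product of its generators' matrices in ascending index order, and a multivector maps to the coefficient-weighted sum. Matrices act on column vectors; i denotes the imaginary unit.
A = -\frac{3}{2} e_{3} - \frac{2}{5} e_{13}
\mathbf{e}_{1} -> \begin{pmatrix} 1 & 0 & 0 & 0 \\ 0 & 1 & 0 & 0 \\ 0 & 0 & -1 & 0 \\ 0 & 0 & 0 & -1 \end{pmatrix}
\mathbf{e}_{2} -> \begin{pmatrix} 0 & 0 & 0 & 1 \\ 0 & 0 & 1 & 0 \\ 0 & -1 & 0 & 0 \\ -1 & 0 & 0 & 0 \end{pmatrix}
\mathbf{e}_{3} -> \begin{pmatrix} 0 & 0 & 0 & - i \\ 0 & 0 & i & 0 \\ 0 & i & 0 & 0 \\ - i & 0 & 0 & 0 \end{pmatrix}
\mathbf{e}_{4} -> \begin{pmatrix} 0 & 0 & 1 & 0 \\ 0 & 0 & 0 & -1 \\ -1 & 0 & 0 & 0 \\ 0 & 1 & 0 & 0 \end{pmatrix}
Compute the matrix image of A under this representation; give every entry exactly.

Bivector images (products of the table entries): rho(e_{13}) = rho(\mathbf{e}_{1})rho(\mathbf{e}_{3}) = \begin{pmatrix} 0 & 0 & 0 & - i \\ 0 & 0 & i & 0 \\ 0 & - i & 0 & 0 \\ i & 0 & 0 & 0 \end{pmatrix}.
M = (-\frac{3}{2})*rho(e_{3}) + (-\frac{2}{5})*rho(e_{13}), summed entrywise:
Answer: \begin{pmatrix} 0 & 0 & 0 & \frac{19 i}{10} \\ 0 & 0 & - \frac{19 i}{10} & 0 \\ 0 & - \frac{11 i}{10} & 0 & 0 \\ \frac{11 i}{10} & 0 & 0 & 0 \end{pmatrix}


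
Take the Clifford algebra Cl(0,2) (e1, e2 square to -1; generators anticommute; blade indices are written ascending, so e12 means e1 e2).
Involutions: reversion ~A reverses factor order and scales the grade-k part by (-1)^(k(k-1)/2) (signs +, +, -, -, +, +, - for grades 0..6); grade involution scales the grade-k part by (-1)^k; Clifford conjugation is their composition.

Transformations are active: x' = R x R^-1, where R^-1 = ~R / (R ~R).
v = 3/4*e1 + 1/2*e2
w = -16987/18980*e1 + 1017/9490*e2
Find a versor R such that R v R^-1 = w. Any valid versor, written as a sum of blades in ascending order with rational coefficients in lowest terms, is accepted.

The midline construction: v and w both square to -13/16, so reflecting in their sum -688/4745*e1 + 2881/4745*e2 exchanges them.
Answer: -688/4745*e1 + 2881/4745*e2


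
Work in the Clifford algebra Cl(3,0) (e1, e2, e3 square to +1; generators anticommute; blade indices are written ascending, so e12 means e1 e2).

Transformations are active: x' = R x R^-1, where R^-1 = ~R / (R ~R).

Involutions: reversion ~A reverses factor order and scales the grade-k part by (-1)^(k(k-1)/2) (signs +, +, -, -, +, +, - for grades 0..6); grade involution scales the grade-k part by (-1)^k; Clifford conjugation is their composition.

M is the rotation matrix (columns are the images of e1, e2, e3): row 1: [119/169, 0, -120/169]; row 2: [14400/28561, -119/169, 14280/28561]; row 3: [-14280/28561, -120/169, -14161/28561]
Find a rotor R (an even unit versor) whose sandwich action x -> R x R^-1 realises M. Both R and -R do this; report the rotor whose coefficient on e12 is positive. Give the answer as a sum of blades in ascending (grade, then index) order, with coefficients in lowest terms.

Method: write R = a + b12*e12 + b13*e13 + b23*e23 with a^2 + b12^2 + b13^2 + b23^2 = 1 (so R^-1 = ~R). Expanding the columns R e_j ~R gives tr M = 4a^2 - 1 and, from the antisymmetric part, M21 - M12 = -4a*b12, M13 - M31 = 4a*b13, M32 - M23 = -4a*b23.
Here tr M = -14161/28561, so a^2 = (1 + tr M)/4 = 3600/28561 and a = ±60/169. Taking a = 60/169: M21 - M12 = 14400/28561, M13 - M31 = -6000/28561, M32 - M23 = -34560/28561, giving b12 = -60/169, b13 = -25/169, b23 = 144/169, i.e. R = 60/169 - 60/169*e12 - 25/169*e13 + 144/169*e23.
Its e12 coefficient is negative, so report the other preimage -R.
Answer: -60/169 + 60/169*e12 + 25/169*e13 - 144/169*e23. Why the constraint matters: R and -R act identically through the sandwich — M has trace -14161/28561 either way — so only the sign condition on e12 picks one of the two preimages.


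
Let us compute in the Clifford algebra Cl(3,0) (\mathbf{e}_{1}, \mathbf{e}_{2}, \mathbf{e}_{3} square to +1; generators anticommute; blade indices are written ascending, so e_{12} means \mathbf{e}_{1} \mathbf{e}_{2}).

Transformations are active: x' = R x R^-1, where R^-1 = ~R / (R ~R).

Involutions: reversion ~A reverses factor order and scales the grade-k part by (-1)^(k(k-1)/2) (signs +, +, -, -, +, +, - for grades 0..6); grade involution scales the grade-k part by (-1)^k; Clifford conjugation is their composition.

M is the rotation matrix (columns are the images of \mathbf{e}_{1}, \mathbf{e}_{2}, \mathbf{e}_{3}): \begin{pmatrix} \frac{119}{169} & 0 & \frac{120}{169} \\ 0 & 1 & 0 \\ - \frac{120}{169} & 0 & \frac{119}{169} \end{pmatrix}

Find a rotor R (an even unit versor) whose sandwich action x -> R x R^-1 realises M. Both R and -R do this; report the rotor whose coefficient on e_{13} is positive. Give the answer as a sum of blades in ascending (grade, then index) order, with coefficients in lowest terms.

Method: write R = a + b12*e_{12} + b13*e_{13} + b23*e_{23} with a^2 + b12^2 + b13^2 + b23^2 = 1 (so R^-1 = ~R). Expanding the columns R e_j ~R gives tr M = 4a^2 - 1 and, from the antisymmetric part, M21 - M12 = -4a*b12, M13 - M31 = 4a*b13, M32 - M23 = -4a*b23.
Here tr M = \frac{407}{169}, so a^2 = (1 + tr M)/4 = \frac{144}{169} and a = ±\frac{12}{13}. Taking a = \frac{12}{13}: M21 - M12 = 0, M13 - M31 = \frac{240}{169}, M32 - M23 = 0, giving b12 = 0, b13 = \frac{5}{13}, b23 = 0, i.e. R = \frac{12}{13} + \frac{5}{13} e_{13}.
Its e_{13} coefficient is already positive.
Answer: \frac{12}{13} + \frac{5}{13} e_{13}. Why the constraint matters: R and -R act identically through the sandwich — M has trace \frac{407}{169} either way — so only the sign condition on e_{13} picks one of the two preimages.


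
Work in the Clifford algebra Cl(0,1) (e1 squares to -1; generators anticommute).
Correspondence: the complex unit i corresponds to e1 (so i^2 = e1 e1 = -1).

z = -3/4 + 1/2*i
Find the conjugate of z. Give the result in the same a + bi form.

In blades: z = -3/4 + 1/2*e1.
Conjugation here is Clifford conjugation: the scalar is fixed and the grade-1 and grade-2 blades all flip sign, giving -3/4 - 1/2*e1; translating back:
Answer: -3/4 - 1/2*i


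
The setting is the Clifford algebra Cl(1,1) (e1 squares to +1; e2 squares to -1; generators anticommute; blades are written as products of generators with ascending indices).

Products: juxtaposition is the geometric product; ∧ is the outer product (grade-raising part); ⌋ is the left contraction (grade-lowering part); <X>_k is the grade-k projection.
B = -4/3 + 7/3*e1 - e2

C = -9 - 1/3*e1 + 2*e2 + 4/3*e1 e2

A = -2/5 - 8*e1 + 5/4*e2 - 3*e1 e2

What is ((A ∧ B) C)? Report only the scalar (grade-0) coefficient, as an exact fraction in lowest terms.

step 1: 8/15 + 146/15*e1 - 19/15*e2 + 109/12*e1 e2
step 2: 33/5 - 3229/30*e1 + 1025/36*e2 - 11159/180*e1 e2
Answer: 33/5


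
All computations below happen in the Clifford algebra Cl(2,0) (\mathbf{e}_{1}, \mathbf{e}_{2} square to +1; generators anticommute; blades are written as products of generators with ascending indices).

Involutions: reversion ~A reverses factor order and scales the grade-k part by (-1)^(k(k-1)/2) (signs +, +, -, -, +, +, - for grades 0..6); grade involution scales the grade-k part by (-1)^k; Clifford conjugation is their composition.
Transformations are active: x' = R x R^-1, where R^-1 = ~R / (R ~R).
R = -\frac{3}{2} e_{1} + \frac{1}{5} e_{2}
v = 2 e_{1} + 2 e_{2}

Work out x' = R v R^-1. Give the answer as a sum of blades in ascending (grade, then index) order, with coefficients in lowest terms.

~R = -\frac{3}{2} e_{1} + \frac{1}{5} e_{2}, and R ~R = \frac{229}{100}, so R^-1 = ~R / (\frac{229}{100}).
R v = -\frac{13}{5} - \frac{17}{5} e_{1} e_{2}
Answer: \frac{322}{229} e_{1} - \frac{562}{229} e_{2}


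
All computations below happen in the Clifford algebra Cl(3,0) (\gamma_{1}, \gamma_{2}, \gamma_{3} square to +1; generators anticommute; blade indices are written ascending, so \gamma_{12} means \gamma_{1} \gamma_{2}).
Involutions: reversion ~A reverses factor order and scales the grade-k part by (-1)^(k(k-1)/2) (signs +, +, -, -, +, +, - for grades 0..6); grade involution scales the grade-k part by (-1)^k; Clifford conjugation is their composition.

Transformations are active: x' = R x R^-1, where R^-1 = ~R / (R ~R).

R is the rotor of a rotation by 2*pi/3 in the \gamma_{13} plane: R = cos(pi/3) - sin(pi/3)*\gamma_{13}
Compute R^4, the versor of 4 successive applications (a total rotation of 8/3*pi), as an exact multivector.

Because a rotor carries half the rotation angle, composing 4 copies of this \gamma_{13}-plane rotor multiplies the phase: 4*(pi/3) = \frac{4 \pi}{3}, hence R^4 = cos(\frac{4 \pi}{3}) - sin(\frac{4 \pi}{3})*\gamma_{13}.
cos(\frac{4 \pi}{3}) = - \frac{1}{2} and sin(\frac{4 \pi}{3}) = - \frac{\sqrt{3}}{2}, so R^4 = -\frac{1}{2} + \frac{\sqrt{3}}{2} \gamma_{13}. The net rotation is 2/3*pi (after discarding 1 full turn, each of which contributes a factor -1 to the rotor); the rotor keeps the half-angle phase exactly.
Answer: -\frac{1}{2} + \frac{\sqrt{3}}{2} \gamma_{13}


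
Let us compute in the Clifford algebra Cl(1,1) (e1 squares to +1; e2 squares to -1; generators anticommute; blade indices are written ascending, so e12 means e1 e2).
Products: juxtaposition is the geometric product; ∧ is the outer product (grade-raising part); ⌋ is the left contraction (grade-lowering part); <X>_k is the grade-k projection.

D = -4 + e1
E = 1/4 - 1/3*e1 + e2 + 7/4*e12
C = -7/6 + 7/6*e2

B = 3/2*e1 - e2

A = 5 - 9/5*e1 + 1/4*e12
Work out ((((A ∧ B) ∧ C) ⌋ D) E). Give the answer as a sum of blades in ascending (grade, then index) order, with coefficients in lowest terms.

step 1: 15/2*e1 - 5*e2 + 9/5*e12
step 2: -35/4*e1 + 35/6*e2 + 133/20*e12
step 3: -35/4
step 4: -35/16 + 35/12*e1 - 35/4*e2 - 245/16*e12
Answer: -35/16 + 35/12*e1 - 35/4*e2 - 245/16*e12


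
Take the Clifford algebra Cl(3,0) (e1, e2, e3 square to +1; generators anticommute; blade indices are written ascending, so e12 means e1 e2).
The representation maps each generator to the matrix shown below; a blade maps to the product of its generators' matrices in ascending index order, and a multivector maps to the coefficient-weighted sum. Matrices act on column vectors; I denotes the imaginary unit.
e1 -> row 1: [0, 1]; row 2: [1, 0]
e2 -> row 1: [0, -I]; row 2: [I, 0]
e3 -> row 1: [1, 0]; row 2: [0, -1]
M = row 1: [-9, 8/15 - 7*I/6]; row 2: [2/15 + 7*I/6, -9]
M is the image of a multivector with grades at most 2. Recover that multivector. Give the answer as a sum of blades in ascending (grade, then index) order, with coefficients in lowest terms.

Method: 1, rho(e1), rho(e2), rho(e3) form a trace-orthogonal basis of the 2x2 complex matrices (tr(X Y) = 2 if X = Y, else 0), so M = m0*1 + m1*rho(e1) + m2*rho(e2) + m3*rho(e3) with m0 = tr(M)/2 = -9, m1 = tr(M rho(e1))/2 = 1/3, m2 = tr(M rho(e2))/2 = 7/6 + I/5, m3 = tr(M rho(e3))/2 = 0.
Multiplying table entries, the bivector images are rho(e12) = I*rho(e3), rho(e13) = -I*rho(e2), rho(e23) = I*rho(e1); with real blade coefficients the real parts of m0..m3 are the coefficients of 1, e1, e2, e3 and the imaginary parts give the bivectors (e23: Im m1, e13: -Im m2, e12: Im m3).
Answer: -9 + 1/3*e1 + 7/6*e2 - 1/5*e13


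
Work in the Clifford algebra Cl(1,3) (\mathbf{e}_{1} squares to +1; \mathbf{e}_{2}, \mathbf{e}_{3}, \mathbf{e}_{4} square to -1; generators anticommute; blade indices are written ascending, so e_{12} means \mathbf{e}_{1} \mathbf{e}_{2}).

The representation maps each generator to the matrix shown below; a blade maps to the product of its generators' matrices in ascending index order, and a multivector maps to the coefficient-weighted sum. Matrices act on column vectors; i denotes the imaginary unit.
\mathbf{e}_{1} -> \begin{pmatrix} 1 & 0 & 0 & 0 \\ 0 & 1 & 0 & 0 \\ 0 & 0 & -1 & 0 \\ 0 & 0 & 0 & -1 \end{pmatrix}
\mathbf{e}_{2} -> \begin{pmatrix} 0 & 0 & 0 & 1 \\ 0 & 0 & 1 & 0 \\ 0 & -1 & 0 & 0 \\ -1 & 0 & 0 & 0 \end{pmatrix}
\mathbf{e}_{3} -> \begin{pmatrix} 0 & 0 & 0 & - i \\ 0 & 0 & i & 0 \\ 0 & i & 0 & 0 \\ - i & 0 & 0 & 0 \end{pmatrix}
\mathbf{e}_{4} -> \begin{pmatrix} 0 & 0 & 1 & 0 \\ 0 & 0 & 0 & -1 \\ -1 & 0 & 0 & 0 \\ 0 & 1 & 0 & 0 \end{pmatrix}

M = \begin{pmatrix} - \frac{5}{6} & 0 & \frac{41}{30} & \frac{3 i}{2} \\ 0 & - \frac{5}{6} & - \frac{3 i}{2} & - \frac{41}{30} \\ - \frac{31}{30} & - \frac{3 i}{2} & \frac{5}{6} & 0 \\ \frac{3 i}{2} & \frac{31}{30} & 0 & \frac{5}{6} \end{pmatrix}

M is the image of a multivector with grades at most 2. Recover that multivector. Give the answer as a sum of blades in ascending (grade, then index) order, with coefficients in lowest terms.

Method: the blade images are trace-orthogonal — tr(rho(e_A) rho(e_B)^-1) = 4 if A = B and 0 otherwise — and rho(e_A)^-1 = (e_A)^2 * rho(e_A) with (e_A)^2 = +1 or -1, so the coefficient of e_A in the preimage is (e_A)^2 * tr(M rho(e_A))/4.
Nonzero projections over blades of grade <= 2: e_{1}: (e_{1})^2 = +1, tr(M rho(e_{1})) = - \frac{10}{3}, coefficient -\frac{5}{6}; e_{3}: (e_{3})^2 = -1, tr(M rho(e_{3})) = 6, coefficient -\frac{3}{2}; e_{4}: (e_{4})^2 = -1, tr(M rho(e_{4})) = - \frac{24}{5}, coefficient \frac{6}{5}; e_{14}: (e_{14})^2 = +1, tr(M rho(e_{14})) = \frac{2}{3}, coefficient \frac{1}{6}. Every other blade of grade <= 2 projects to 0.
Answer: -\frac{5}{6} e_{1} - \frac{3}{2} e_{3} + \frac{6}{5} e_{4} + \frac{1}{6} e_{14}


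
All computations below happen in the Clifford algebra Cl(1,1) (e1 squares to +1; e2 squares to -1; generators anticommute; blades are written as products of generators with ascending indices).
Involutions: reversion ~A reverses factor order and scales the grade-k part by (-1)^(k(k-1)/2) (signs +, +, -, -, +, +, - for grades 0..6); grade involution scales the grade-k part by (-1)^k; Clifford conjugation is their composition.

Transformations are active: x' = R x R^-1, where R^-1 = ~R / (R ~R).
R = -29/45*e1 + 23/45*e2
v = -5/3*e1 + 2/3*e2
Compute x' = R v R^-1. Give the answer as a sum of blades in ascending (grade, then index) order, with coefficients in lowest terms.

~R = -29/45*e1 + 23/45*e2, and R ~R = 104/675, so R^-1 = ~R / (104/675).
R v = 11/15 + 19/45*e1 e2
Answer: -697/156*e1 + 655/156*e2


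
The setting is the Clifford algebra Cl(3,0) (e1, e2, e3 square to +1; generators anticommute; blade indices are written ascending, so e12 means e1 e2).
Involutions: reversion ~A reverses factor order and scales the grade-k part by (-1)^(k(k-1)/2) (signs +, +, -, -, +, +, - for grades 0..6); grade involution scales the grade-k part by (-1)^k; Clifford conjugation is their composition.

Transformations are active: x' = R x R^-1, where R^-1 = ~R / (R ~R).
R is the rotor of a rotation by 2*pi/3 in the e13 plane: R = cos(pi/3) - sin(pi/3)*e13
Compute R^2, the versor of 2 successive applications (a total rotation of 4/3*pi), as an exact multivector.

Half-angle bookkeeping: 2 applications in e13 add up to rotor phase 2*pi/3 = 2*pi/3, so R^2 = cos(2*pi/3) - sin(2*pi/3)*e13.
cos(2*pi/3) = -1/2 and sin(2*pi/3) = sqrt(3)/2, so R^2 = -1/2 - sqrt(3)/2*e13. The net rotation is 4/3*pi; the rotor keeps the half-angle phase exactly.
Answer: -1/2 - sqrt(3)/2*e13


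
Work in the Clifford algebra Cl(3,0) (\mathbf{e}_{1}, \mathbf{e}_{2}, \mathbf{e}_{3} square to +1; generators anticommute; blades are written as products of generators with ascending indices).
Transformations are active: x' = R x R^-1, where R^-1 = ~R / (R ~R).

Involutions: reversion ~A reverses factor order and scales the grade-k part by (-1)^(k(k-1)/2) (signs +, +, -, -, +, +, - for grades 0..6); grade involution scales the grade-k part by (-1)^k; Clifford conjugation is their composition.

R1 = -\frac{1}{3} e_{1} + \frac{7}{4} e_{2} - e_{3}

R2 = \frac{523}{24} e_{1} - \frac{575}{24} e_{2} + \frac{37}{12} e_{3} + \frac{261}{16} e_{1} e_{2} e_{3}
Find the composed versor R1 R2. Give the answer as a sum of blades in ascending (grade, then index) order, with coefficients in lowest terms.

Distribute over the terms of R1 (each basis-blade product reordered to ascending indices, repeated generators contracted through their squares):
(-\frac{1}{3} e_{1}) R2 = -\frac{523}{72} + \frac{575}{72} e_{1} e_{2} - \frac{37}{36} e_{1} e_{3} - \frac{87}{16} e_{2} e_{3}
(\frac{7}{4} e_{2}) R2 = -\frac{4025}{96} - \frac{3661}{96} e_{1} e_{2} - \frac{1827}{64} e_{1} e_{3} + \frac{259}{48} e_{2} e_{3}
(-e_{3}) R2 = -\frac{37}{12} - \frac{261}{16} e_{1} e_{2} + \frac{523}{24} e_{1} e_{3} - \frac{575}{24} e_{2} e_{3}
Summing the partial products and collecting blades:
Answer: -\frac{15055}{288} - \frac{13381}{288} e_{1} e_{2} - \frac{4483}{576} e_{1} e_{3} - 24 e_{2} e_{3}


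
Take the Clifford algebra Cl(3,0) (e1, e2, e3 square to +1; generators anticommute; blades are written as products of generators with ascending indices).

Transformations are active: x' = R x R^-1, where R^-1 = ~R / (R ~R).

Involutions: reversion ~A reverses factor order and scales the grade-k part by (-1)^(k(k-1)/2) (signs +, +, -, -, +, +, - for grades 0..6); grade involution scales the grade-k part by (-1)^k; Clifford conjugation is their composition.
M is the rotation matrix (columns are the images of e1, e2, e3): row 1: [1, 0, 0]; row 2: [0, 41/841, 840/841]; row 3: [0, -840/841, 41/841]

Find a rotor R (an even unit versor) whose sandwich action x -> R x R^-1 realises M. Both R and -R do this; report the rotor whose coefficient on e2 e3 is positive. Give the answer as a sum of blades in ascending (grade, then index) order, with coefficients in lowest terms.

Method: write R = a + b12*e1 e2 + b13*e1 e3 + b23*e2 e3 with a^2 + b12^2 + b13^2 + b23^2 = 1 (so R^-1 = ~R). Expanding the columns R e_j ~R gives tr M = 4a^2 - 1 and, from the antisymmetric part, M21 - M12 = -4a*b12, M13 - M31 = 4a*b13, M32 - M23 = -4a*b23.
Here tr M = 923/841, so a^2 = (1 + tr M)/4 = 441/841 and a = ±21/29. Taking a = 21/29: M21 - M12 = 0, M13 - M31 = 0, M32 - M23 = -1680/841, giving b12 = 0, b13 = 0, b23 = 20/29, i.e. R = 21/29 + 20/29*e2 e3.
Its e2 e3 coefficient is already positive.
Answer: 21/29 + 20/29*e2 e3. Note: both R and -R realise this M (trace 923/841); the covering map identifies them, and the e2 e3-coefficient sign is the tie-breaker.


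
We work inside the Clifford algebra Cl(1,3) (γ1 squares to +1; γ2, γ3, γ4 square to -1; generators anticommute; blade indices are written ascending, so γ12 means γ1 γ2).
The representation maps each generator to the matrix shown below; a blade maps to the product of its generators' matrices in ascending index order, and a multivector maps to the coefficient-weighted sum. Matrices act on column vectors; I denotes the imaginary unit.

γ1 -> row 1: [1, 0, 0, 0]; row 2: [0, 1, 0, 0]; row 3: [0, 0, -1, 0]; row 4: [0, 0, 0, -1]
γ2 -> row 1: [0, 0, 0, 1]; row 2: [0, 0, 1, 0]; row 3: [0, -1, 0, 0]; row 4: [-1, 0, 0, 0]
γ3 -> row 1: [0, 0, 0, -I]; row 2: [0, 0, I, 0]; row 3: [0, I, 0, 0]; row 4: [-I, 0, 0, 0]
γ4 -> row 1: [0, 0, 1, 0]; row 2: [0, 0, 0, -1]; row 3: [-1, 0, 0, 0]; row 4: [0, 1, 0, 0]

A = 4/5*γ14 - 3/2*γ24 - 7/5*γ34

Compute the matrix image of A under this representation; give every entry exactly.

Bivector images (products of the table entries): rho(γ14) = rho(γ1)rho(γ4) = row 1: [0, 0, 1, 0]; row 2: [0, 0, 0, -1]; row 3: [1, 0, 0, 0]; row 4: [0, -1, 0, 0]; rho(γ24) = rho(γ2)rho(γ4) = row 1: [0, 1, 0, 0]; row 2: [-1, 0, 0, 0]; row 3: [0, 0, 0, 1]; row 4: [0, 0, -1, 0]; rho(γ34) = rho(γ3)rho(γ4) = row 1: [0, -I, 0, 0]; row 2: [-I, 0, 0, 0]; row 3: [0, 0, 0, -I]; row 4: [0, 0, -I, 0].
M = (4/5)*rho(γ14) + (-3/2)*rho(γ24) + (-7/5)*rho(γ34), summed entrywise:
Answer: row 1: [0, -3/2 + 7*I/5, 4/5, 0]; row 2: [3/2 + 7*I/5, 0, 0, -4/5]; row 3: [4/5, 0, 0, -3/2 + 7*I/5]; row 4: [0, -4/5, 3/2 + 7*I/5, 0]


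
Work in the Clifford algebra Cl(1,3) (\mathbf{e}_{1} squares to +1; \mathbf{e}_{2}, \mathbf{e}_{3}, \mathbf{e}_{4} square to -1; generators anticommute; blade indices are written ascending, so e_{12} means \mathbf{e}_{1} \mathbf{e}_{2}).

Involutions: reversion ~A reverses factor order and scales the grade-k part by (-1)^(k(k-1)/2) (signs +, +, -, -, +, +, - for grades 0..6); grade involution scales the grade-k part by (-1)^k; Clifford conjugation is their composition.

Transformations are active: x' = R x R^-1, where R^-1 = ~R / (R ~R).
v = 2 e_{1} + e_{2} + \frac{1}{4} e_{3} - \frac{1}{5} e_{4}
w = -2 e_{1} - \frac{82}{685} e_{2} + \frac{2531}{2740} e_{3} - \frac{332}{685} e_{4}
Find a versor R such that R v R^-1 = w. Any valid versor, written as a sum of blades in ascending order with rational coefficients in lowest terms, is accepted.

Reasoning: v^2 = w^2 = \frac{1159}{400} since conjugation preserves the quadratic form; R = v + w = \frac{603}{685} e_{2} + \frac{804}{685} e_{3} - \frac{469}{685} e_{4} is then valid when invertible, keeping its own part and reversing (v - w)/2.
Answer: \frac{603}{685} e_{2} + \frac{804}{685} e_{3} - \frac{469}{685} e_{4}


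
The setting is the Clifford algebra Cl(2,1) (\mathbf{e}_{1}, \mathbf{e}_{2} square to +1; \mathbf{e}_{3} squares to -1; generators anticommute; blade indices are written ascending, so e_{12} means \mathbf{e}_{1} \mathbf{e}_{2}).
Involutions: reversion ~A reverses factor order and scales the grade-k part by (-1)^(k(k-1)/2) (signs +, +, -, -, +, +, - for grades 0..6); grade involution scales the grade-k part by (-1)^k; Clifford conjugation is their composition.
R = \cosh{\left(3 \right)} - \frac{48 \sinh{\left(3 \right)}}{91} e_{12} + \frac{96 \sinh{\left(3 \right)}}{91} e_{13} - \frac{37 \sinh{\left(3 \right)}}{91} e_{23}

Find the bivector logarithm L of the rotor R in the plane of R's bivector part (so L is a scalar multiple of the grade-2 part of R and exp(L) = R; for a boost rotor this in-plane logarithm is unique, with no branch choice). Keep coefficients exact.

The scalar part of R is \cosh{\left(3 \right)}, which determines |rapidity| via cosh; the sign lives in the bivector part, and pairing them (bivector part over sinh of the rapidity = the plane) gives the unique in-plane L = rapidity * plane.
Concretely: cosh(rapidity) = \cosh{\left(3 \right)} gives rapidity = ±3, and since rapidity/sinh(rapidity) is even the sign is immaterial: L = (rapidity/sinh(rapidity)) * <R>_2 = (\frac{3}{\sinh{\left(3 \right)}}) * <R>_2.
Answer: - \frac{144}{91} e_{12} + \frac{288}{91} e_{13} - \frac{111}{91} e_{23}


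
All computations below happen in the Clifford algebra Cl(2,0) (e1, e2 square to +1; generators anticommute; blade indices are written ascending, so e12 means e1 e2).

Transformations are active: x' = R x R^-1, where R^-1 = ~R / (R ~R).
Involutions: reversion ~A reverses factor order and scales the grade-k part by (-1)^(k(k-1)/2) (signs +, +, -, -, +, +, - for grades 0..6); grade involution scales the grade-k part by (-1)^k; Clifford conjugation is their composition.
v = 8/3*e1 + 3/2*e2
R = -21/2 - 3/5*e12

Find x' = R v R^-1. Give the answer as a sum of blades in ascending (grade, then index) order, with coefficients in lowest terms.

~R = -21/2 + 3/5*e12, and R ~R = 11061/100, so R^-1 = ~R / (11061/100).
R v = -289/10*e1 - 283/20*e2
Answer: 3466/1229*e1 + 8749/7374*e2


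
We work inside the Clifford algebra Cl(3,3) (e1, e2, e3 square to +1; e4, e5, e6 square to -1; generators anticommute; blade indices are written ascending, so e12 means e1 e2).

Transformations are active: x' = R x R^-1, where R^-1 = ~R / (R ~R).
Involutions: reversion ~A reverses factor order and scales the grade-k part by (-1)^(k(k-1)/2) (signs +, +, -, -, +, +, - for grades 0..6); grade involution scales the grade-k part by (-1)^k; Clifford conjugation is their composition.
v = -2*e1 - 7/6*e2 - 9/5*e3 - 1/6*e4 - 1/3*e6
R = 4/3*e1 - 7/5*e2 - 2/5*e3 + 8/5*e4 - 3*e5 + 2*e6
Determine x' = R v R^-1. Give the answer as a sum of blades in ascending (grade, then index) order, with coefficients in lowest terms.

~R = 4/3*e1 - 7/5*e2 - 2/5*e3 + 8/5*e4 - 3*e5 + 2*e6, and R ~R = -2624/225, so R^-1 = ~R / (-2624/225).
R v = 31/50 - 196/45*e12 - 16/5*e13 + 134/45*e14 - 6*e15 + 32/9*e16 + 154/75*e23 + 21/10*e24 - 7/2*e25 + 14/5*e26 + 221/75*e34 - 27/5*e35 + 56/15*e36 - 1/2*e45 - 1/5*e46 + e56
Answer: 1219/656*e1 + 51779/39360*e2 + 12087/6560*e3 - 17/4920*e4 + 837/2624*e5 + 475/3936*e6


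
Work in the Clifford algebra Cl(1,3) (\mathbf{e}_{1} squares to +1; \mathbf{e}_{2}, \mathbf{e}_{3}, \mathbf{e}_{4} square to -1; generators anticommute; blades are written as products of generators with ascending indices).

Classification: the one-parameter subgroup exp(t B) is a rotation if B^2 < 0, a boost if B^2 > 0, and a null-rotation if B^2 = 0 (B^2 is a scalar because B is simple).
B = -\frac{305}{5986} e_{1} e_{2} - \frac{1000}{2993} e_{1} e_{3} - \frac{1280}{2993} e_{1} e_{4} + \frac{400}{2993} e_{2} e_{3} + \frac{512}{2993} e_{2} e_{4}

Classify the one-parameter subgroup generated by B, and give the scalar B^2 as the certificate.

B^2 term by term: the squares give (-\frac{305}{5986})^2*(e_{1} e_{2})^2 + (-\frac{1000}{2993})^2*(e_{1} e_{3})^2 + (-\frac{1280}{2993})^2*(e_{1} e_{4})^2 + (\frac{400}{2993})^2*(e_{2} e_{3})^2 + (\frac{512}{2993})^2*(e_{2} e_{4})^2 = \frac{93025}{35832196}*(+1) + \frac{1000000}{8958049}*(+1) + \frac{1638400}{8958049}*(+1) + \frac{160000}{8958049}*(-1) + \frac{262144}{8958049}*(-1) = \frac{1}{4} (each basis 2-blade squares to minus the product of its generators' squares); cross terms between blades sharing an index anticommute and cancel; the commuting (index-disjoint) pairs give grade-4 terms 2*c*c'*(blade product), which cancel blade by blade — e_{1} e_{2} e_{3} e_{4}: \frac{1024000}{8958049} - \frac{1024000}{8958049} = 0 — confirming B is simple. So B^2 = \frac{1}{4}.
Answer: boost, certificate B^2 = \frac{1}{4}. Note: conjugating B changes its blade decomposition but never the scalar B^2 = \frac{1}{4}, whose sign settles the classification.


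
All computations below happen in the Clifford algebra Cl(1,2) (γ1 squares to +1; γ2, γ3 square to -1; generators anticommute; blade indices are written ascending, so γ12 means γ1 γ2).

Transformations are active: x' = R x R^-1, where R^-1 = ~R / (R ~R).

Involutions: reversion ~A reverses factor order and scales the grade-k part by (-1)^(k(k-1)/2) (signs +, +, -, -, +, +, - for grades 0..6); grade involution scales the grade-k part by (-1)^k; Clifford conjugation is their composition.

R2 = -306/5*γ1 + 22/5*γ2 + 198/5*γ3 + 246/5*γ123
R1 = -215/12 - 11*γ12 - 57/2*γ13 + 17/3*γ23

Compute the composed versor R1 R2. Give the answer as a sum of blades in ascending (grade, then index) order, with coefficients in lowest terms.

Distribute over the terms of R1 (each basis-blade product reordered to ascending indices, repeated generators contracted through their squares):
(-215/12) R2 = 2193/2*γ1 - 473/6*γ2 - 1419/2*γ3 - 1763/2*γ123
(-11*γ12) R2 = 242/5*γ1 - 3366/5*γ2 - 2706/5*γ3 - 2178/5*γ123
(-57/2*γ13) R2 = 5643/5*γ1 + 7011/5*γ2 - 8721/5*γ3 + 627/5*γ123
(17/3*γ23) R2 = -1394/5*γ1 - 1122/5*γ2 + 374/15*γ3 - 1734/5*γ123
Summing the partial products and collecting blades:
Answer: 19947/10*γ1 + 12773/30*γ2 - 89099/30*γ3 - 3077/2*γ123


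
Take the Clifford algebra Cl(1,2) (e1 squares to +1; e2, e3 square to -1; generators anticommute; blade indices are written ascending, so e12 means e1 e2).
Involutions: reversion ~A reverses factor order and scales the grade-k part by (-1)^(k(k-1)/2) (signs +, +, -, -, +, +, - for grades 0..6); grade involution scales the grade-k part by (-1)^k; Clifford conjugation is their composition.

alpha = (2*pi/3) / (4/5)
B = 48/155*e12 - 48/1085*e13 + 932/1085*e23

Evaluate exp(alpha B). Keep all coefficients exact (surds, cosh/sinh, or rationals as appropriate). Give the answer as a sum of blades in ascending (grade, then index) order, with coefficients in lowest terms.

B^2 term by term: the squares give (48/155)^2*(e12)^2 + (-48/1085)^2*(e13)^2 + (932/1085)^2*(e23)^2 = 2304/24025*(+1) + 2304/1177225*(+1) + 868624/1177225*(-1) = -16/25 (each basis 2-blade squares to minus the product of its generators' squares); cross terms between blades sharing an index anticommute and cancel. So B^2 = -16/25.
B^2 = -16/25 — B^2 < 0, so the exponential closes trigonometrically: l = 4/5, alpha*l = 2*pi/3, so exp(alpha B) = cos(2*pi/3) + (sin(2*pi/3)/(4/5))*B = -1/2 + (5*sqrt(3)/8)*B.
Answer: -1/2 + 6*sqrt(3)/31*e12 - 6*sqrt(3)/217*e13 + 233*sqrt(3)/434*e23


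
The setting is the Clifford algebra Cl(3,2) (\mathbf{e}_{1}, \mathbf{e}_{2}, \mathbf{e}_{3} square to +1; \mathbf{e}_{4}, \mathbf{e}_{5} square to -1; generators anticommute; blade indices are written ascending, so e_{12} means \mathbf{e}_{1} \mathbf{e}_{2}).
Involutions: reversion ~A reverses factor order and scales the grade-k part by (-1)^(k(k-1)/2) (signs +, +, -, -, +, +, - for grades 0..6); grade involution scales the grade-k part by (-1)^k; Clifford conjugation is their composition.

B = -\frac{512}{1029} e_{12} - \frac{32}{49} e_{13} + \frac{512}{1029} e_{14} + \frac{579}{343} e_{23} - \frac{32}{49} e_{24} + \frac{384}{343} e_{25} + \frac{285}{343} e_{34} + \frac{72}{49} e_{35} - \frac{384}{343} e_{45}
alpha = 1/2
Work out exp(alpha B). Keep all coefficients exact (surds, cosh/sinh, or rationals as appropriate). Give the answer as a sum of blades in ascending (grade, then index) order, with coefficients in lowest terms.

B^2 term by term: the squares give (-\frac{512}{1029})^2*(e_{12})^2 + (-\frac{32}{49})^2*(e_{13})^2 + (\frac{512}{1029})^2*(e_{14})^2 + (\frac{579}{343})^2*(e_{23})^2 + (-\frac{32}{49})^2*(e_{24})^2 + (\frac{384}{343})^2*(e_{25})^2 + (\frac{285}{343})^2*(e_{34})^2 + (\frac{72}{49})^2*(e_{35})^2 + (-\frac{384}{343})^2*(e_{45})^2 = \frac{262144}{1058841}*(-1) + \frac{1024}{2401}*(-1) + \frac{262144}{1058841}*(+1) + \frac{335241}{117649}*(-1) + \frac{1024}{2401}*(+1) + \frac{147456}{117649}*(+1) + \frac{81225}{117649}*(+1) + \frac{5184}{2401}*(+1) + \frac{147456}{117649}*(-1) = 0 (each basis 2-blade squares to minus the product of its generators' squares); cross terms between blades sharing an index anticommute and cancel; the commuting (index-disjoint) pairs give grade-4 terms 2*c*c'*(blade product), which cancel blade by blade — e_{1234}: -\frac{97280}{117649} - \frac{2048}{2401} + \frac{197632}{117649} = 0; e_{1235}: -\frac{24576}{16807} + \frac{24576}{16807} = 0; e_{1245}: \frac{131072}{117649} - \frac{131072}{117649} = 0; e_{1345}: \frac{24576}{16807} - \frac{24576}{16807} = 0; e_{2345}: -\frac{444672}{117649} + \frac{4608}{2401} + \frac{218880}{117649} = 0 — confirming B is simple. So B^2 = 0.
B^2 = 0, and the exponential is exactly linear here: exp(alpha B) = 1 + alpha B (parabolic case).
Answer: 1 - \frac{256}{1029} e_{12} - \frac{16}{49} e_{13} + \frac{256}{1029} e_{14} + \frac{579}{686} e_{23} - \frac{16}{49} e_{24} + \frac{192}{343} e_{25} + \frac{285}{686} e_{34} + \frac{36}{49} e_{35} - \frac{192}{343} e_{45}


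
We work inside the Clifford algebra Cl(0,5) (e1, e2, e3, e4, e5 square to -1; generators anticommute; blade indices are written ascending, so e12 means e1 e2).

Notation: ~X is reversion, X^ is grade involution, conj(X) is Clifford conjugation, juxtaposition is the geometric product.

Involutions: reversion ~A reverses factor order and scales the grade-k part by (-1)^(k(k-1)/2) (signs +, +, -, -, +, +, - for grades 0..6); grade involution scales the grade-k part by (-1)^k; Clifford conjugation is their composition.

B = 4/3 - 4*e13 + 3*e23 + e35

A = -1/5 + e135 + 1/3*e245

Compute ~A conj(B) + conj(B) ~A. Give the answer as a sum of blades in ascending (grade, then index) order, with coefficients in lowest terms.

first term: -4/15 - e1 + 4*e5 - 4/5*e13 + 3/5*e23 + 1/5*e35 + 3*e125 - 4/3*e135 - 1/3*e234 - 4/9*e245 - e345 + 4/3*e12345
second term: -4/15 - e1 + 4*e5 - 4/5*e13 + 3/5*e23 + 1/5*e35 - 3*e125 - 4/3*e135 + 1/3*e234 - 4/9*e245 + e345 + 4/3*e12345
Answer: -8/15 - 2*e1 + 8*e5 - 8/5*e13 + 6/5*e23 + 2/5*e35 - 8/3*e135 - 8/9*e245 + 8/3*e12345


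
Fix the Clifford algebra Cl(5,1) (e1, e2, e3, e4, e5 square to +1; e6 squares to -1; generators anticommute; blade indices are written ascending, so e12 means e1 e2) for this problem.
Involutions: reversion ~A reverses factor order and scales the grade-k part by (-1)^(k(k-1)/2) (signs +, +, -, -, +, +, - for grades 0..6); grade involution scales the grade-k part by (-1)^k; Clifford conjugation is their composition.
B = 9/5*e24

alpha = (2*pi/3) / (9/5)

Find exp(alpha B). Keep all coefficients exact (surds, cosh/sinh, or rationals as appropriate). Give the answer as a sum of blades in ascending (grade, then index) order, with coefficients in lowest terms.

B^2 = (9/5)^2*(e24)^2 = 81/25*(-1) = -81/25 (a basis 2-blade squares to minus the product of its generators' squares).
B^2 = -81/25 — circular case — the even/odd split gives cos and sin: l = 9/5, alpha*l = 2*pi/3, so exp(alpha B) = cos(2*pi/3) + (sin(2*pi/3)/(9/5))*B = -1/2 + (5*sqrt(3)/18)*B.
Answer: -1/2 + sqrt(3)/2*e24


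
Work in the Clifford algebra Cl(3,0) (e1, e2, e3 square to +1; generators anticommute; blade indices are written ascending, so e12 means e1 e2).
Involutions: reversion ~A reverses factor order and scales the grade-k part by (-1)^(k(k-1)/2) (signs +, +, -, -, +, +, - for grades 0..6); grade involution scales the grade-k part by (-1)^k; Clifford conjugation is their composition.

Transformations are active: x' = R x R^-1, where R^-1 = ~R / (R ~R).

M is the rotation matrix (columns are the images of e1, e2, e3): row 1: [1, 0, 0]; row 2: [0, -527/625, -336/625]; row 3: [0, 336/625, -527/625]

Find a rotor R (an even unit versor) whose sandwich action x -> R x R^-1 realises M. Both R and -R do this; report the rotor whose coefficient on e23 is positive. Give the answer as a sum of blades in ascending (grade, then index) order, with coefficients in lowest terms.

Method: write R = a + b12*e12 + b13*e13 + b23*e23 with a^2 + b12^2 + b13^2 + b23^2 = 1 (so R^-1 = ~R). Expanding the columns R e_j ~R gives tr M = 4a^2 - 1 and, from the antisymmetric part, M21 - M12 = -4a*b12, M13 - M31 = 4a*b13, M32 - M23 = -4a*b23.
Here tr M = -429/625, so a^2 = (1 + tr M)/4 = 49/625 and a = ±7/25. Taking a = 7/25: M21 - M12 = 0, M13 - M31 = 0, M32 - M23 = 672/625, giving b12 = 0, b13 = 0, b23 = -24/25, i.e. R = 7/25 - 24/25*e23.
Its e23 coefficient is negative, so report the other preimage -R.
Answer: -7/25 + 24/25*e23. Why the constraint matters: R and -R act identically through the sandwich — M has trace -429/625 either way — so only the sign condition on e23 picks one of the two preimages.


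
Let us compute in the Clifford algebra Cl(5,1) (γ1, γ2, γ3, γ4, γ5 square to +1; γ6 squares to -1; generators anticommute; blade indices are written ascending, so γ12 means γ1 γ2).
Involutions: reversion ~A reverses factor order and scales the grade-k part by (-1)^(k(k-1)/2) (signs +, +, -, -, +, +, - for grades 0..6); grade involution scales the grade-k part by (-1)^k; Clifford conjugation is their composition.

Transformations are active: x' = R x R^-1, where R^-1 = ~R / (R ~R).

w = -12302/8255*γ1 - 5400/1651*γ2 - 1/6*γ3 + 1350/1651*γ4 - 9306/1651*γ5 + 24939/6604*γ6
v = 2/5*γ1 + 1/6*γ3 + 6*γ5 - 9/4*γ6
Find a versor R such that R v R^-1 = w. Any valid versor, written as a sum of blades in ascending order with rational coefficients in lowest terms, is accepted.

R = v + w = -1800/1651*γ1 - 5400/1651*γ2 + 1350/1651*γ4 + 600/1651*γ5 + 2520/1651*γ6 works: the equal norms (112051/3600) guarantee its sandwich swaps v into w.
Answer: -1800/1651*γ1 - 5400/1651*γ2 + 1350/1651*γ4 + 600/1651*γ5 + 2520/1651*γ6


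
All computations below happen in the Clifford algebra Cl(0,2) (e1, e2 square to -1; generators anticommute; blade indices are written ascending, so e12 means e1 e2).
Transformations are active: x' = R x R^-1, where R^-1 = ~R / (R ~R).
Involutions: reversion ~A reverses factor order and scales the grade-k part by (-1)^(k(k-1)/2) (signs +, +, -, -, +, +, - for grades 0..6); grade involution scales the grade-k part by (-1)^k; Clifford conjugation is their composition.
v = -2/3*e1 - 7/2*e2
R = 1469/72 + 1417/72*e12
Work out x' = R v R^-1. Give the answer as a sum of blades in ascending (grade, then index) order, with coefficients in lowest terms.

~R = 1469/72 - 1417/72*e12, and R ~R = 2082925/2592, so R^-1 = ~R / (2082925/2592).
R v = 23881/432*e1 - 36517/432*e2
Answer: 85627/24650*e1 - 29296/36975*e2


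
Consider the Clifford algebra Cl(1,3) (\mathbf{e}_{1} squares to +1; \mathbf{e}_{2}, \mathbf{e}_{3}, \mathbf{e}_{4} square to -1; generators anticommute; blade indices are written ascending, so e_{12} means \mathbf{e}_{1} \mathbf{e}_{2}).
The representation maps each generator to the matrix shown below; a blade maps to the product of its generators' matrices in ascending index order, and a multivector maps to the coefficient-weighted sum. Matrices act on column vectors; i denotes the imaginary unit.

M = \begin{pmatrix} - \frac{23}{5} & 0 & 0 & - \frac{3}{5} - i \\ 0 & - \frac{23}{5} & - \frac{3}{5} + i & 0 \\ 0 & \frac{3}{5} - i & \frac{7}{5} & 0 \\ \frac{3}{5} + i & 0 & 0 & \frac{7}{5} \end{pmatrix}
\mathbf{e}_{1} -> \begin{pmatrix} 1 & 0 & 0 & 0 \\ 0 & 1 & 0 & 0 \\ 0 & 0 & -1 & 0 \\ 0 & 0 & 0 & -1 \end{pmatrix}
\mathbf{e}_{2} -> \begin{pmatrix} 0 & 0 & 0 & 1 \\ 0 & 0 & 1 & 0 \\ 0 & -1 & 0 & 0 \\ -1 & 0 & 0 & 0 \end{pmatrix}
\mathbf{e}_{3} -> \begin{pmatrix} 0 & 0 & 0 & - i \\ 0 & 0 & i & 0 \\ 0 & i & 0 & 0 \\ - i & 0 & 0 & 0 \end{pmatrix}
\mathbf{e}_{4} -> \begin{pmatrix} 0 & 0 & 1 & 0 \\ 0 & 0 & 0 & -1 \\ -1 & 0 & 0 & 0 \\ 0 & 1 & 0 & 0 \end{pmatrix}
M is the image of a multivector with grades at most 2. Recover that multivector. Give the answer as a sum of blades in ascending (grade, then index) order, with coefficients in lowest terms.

Method: the blade images are trace-orthogonal — tr(rho(e_A) rho(e_B)^-1) = 4 if A = B and 0 otherwise — and rho(e_A)^-1 = (e_A)^2 * rho(e_A) with (e_A)^2 = +1 or -1, so the coefficient of e_A in the preimage is (e_A)^2 * tr(M rho(e_A))/4.
Nonzero projections over blades of grade <= 2: 1: (1)^2 = +1, tr(M 1) = - \frac{32}{5}, coefficient -\frac{8}{5}; e_{1}: (e_{1})^2 = +1, tr(M rho(e_{1})) = -12, coefficient -3; e_{2}: (e_{2})^2 = -1, tr(M rho(e_{2})) = \frac{12}{5}, coefficient -\frac{3}{5}; e_{13}: (e_{13})^2 = +1, tr(M rho(e_{13})) = 4, coefficient 1. Every other blade of grade <= 2 projects to 0.
Answer: -\frac{8}{5} - 3 e_{1} - \frac{3}{5} e_{2} + e_{13}


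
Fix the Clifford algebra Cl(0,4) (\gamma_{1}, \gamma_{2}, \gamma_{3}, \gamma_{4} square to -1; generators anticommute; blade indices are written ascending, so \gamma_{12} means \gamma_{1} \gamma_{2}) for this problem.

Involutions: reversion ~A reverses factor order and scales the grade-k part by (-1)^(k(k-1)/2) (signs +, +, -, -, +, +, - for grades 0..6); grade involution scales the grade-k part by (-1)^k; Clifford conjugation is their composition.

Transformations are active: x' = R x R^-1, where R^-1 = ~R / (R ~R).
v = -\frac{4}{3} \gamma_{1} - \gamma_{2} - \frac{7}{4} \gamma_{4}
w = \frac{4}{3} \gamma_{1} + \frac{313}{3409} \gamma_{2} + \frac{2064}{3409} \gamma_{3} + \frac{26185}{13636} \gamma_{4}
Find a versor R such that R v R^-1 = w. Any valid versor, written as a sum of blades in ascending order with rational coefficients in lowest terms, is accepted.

Why this works: both vectors square to -\frac{841}{144}, so q(v) = q(w) and R = v + w = -\frac{3096}{3409} \gamma_{2} + \frac{2064}{3409} \gamma_{3} + \frac{1161}{6818} \gamma_{4} carries v to w — its own direction survives, the complement (v - w)/2 flips.
Answer: -\frac{3096}{3409} \gamma_{2} + \frac{2064}{3409} \gamma_{3} + \frac{1161}{6818} \gamma_{4}


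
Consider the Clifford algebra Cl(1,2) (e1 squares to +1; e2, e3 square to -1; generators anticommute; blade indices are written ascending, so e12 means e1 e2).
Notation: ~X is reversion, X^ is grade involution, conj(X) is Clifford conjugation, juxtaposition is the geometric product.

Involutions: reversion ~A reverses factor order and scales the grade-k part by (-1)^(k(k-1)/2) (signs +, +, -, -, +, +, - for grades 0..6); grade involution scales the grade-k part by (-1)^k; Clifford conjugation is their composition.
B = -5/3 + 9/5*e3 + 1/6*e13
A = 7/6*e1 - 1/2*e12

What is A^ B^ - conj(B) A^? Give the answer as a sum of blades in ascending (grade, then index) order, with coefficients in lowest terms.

first term: 35/18*e1 - 7/36*e3 + 5/6*e12 + 21/10*e13 + 1/12*e23 + 9/10*e123
second term: 35/18*e1 - 7/36*e3 + 5/6*e12 - 21/10*e13 + 1/12*e23 + 9/10*e123
Answer: 21/5*e13
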